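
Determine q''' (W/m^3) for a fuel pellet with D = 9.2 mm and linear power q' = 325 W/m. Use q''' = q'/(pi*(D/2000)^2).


r = D / 2 / 1000 = 9.2 / 2 / 1000 = 0.0046 m
q''' = q' / (pi * r^2)
q''' = 325 / (pi * 0.0046^2)
q''' = 4.8890e+06 W/m^3

4.8890e+06


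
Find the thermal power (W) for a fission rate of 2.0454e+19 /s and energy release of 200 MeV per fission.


P = fission_rate * E_MeV * 1.602e-13
P = 2.0454e+19 * 200 * 1.602e-13
P = 6.5535e+08 W

6.5535e+08


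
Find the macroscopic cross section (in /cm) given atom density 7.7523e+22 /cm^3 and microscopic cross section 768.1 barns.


Sigma = N * sigma_barns * 1e-24
Sigma = 7.7523e+22 * 768.1 * 1e-24
Sigma = 59.545 /cm

59.545


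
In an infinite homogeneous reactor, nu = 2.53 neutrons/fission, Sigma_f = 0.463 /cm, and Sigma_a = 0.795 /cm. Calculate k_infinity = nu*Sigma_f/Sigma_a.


k_inf = nu * Sigma_f / Sigma_a
k_inf = 2.53 * 0.463 / 0.795
k_inf = 1.4734

1.4734


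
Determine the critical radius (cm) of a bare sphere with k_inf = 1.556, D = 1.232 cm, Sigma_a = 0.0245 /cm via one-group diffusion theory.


L^2 = D / Sigma_a = 1.232 / 0.0245 = 50.28571 cm^2
B_m^2 = (k_inf - 1) / L^2 = (1.556 - 1) / 50.28571 = 0.01105682 /cm^2
For a bare sphere: B_g = pi/R, so R_c = pi / sqrt(B_m^2)
R_c = pi / sqrt(0.01105682) = 29.877 cm

29.877


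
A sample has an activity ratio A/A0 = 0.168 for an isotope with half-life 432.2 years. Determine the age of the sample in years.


lambda = ln(2) / t_half = ln(2) / 432.2 = 0.001603765 /yr
t = -ln(A/A0) / lambda
t = -ln(0.168) / 0.001603765
t = 1112.3 yr

1112.3


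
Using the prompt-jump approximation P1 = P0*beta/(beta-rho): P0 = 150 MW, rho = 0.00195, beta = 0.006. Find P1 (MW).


P1/P0 = beta / (beta - rho)
P1/P0 = 0.006 / (0.006 - 0.00195) = 1.481481
P1 = 150 * 1.481481 = 222.22 MW

222.22


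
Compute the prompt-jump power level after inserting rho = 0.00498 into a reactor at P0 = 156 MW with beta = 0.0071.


P1/P0 = beta / (beta - rho)
P1/P0 = 0.0071 / (0.0071 - 0.00498) = 3.349057
P1 = 156 * 3.349057 = 522.45 MW

522.45


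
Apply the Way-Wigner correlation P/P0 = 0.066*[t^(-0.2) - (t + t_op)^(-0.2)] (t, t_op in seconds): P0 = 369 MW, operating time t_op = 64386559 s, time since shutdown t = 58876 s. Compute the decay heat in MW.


P/P0 = 0.066 * [t^(-0.2) - (t + t_op)^(-0.2)]
P/P0 = 0.066 * [58876^(-0.2) - (58876 + 64386559)^(-0.2)]
P/P0 = 0.066 * [0.1111763 - 0.02742594] = 0.005527524
P = 369 * 0.005527524 = 2.0397 MW

2.0397


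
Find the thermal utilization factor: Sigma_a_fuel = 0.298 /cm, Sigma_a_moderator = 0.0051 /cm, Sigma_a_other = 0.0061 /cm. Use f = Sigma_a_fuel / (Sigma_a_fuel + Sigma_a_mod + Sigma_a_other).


f = Sigma_a_fuel / (Sigma_a_fuel + Sigma_a_mod + Sigma_a_other)
f = 0.298 / (0.298 + 0.0051 + 0.0061)
f = 0.96378

0.96378


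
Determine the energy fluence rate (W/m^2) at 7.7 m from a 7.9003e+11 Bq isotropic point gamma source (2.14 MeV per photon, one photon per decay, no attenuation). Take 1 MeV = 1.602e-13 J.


psi = A * E * 1.602e-13 / (4*pi*r^2)
psi = 7.9003e+11 * 2.14 * 1.602e-13 / (4*pi*7.7^2)
psi = 3.6352e-04 W/m^2

3.6352e-04


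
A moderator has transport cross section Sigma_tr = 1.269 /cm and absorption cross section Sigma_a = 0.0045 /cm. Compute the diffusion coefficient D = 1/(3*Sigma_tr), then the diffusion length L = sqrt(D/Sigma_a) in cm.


D = 1 / (3 * Sigma_tr) = 1 / (3 * 1.269) = 0.2626740 cm
L = sqrt(D / Sigma_a)
L = sqrt(0.2626740 / 0.0045)
L = 7.6402 cm

7.6402


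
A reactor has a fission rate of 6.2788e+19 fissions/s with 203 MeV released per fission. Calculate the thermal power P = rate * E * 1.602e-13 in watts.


P = fission_rate * E_MeV * 1.602e-13
P = 6.2788e+19 * 203 * 1.602e-13
P = 2.0419e+09 W

2.0419e+09


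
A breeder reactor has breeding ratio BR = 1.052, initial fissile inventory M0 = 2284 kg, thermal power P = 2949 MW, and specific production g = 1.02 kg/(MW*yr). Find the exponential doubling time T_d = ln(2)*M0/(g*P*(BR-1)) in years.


Breeding gain G = BR - 1 = 1.052 - 1 = 0.052
Fissile production rate = g * P * G = 1.02 * 2949 * 0.052 = 156.41496 kg/yr
T_d = ln(2) * M0 / (g * P * G)
T_d = ln(2) * 2284 / 156.41496 = 10.121 yr

10.121


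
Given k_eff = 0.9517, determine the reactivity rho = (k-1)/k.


rho = (k_eff - 1) / k_eff
rho = (0.9517 - 1) / 0.9517
rho = -0.050751

-0.050751


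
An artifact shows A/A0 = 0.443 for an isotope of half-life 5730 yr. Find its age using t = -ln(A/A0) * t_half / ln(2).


lambda = ln(2) / t_half = ln(2) / 5730 = 1.209681e-04 /yr
t = -ln(A/A0) / lambda
t = -ln(0.443) / 1.209681e-04
t = 6730.6 yr

6730.6


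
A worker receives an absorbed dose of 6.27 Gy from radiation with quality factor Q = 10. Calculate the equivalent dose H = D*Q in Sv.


H = D * Q
H = 6.27 * 10
H = 62.700 Sv

62.700


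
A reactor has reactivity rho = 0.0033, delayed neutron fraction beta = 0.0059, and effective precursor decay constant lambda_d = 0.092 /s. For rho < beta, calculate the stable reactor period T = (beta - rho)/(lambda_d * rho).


T = (beta - rho) / (lambda_d * rho)
T = (0.0059 - 0.0033) / (0.092 * 0.0033)
T = 8.5639 s

8.5639


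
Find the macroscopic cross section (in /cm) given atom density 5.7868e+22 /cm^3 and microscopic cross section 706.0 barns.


Sigma = N * sigma_barns * 1e-24
Sigma = 5.7868e+22 * 706.0 * 1e-24
Sigma = 40.855 /cm

40.855


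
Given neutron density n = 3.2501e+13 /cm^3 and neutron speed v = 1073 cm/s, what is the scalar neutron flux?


phi = n * v
phi = 3.2501e+13 * 1073
phi = 3.4874e+16 /cm^2/s

3.4874e+16


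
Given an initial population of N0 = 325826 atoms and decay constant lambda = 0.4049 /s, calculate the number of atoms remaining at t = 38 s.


N = N0 * exp(-lambda * t)
N = 325826 * exp(-0.4049 * 38)
N = 0.067740

0.067740


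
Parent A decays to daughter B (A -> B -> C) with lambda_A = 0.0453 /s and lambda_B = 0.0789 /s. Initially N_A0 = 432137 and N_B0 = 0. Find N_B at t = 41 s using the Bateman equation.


N_B(t) = lambda_A * N_A0 / (lambda_B - lambda_A) * [exp(-lambda_A*t) - exp(-lambda_B*t)]
exp(-0.0453*41) = 0.1560935; exp(-0.0789*41) = 0.03936414
N_B = 0.0453 * 432137 / (0.0789 - 0.0453) * (0.1560935 - 0.03936414)
N_B = 68008

68008


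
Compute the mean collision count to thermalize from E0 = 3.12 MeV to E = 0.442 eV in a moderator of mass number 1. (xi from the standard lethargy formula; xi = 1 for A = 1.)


xi = 1 + (A-1)^2/(2A)*ln((A-1)/(A+1)) = 1 (for A = 1)
n = ln(E0/E) / xi
n = ln(3.12e6 / 0.442) / 1
n = ln(7.058824e+06) / 1 = 15.770

15.770


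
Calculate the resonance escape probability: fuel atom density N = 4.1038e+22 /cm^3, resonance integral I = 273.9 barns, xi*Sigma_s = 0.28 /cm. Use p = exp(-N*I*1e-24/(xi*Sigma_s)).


p = exp(-N * I * 1e-24 / (xi*Sigma_s))
p = exp(-4.1038e+22 * 273.9 * 1e-24 / 0.28)
p = 3.6788e-18

3.6788e-18


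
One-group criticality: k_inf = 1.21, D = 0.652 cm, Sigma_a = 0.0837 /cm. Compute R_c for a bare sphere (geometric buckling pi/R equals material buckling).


L^2 = D / Sigma_a = 0.652 / 0.0837 = 7.789725 cm^2
B_m^2 = (k_inf - 1) / L^2 = (1.21 - 1) / 7.789725 = 0.02695859 /cm^2
For a bare sphere: B_g = pi/R, so R_c = pi / sqrt(B_m^2)
R_c = pi / sqrt(0.02695859) = 19.134 cm

19.134


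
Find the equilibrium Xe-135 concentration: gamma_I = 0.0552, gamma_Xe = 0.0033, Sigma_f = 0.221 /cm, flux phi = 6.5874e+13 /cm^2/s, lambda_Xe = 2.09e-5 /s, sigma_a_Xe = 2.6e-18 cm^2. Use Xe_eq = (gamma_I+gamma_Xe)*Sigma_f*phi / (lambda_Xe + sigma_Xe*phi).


Xe_eq = (gamma_I + gamma_Xe) * Sigma_f * phi / (lambda_Xe + sigma_Xe * phi)
Numerator = (0.0552 + 0.0033) * 0.221 * 6.5874e+13 = 8.516520e+11
Denominator = 2.09e-5 + 2.6e-18 * 6.5874e+13 = 1.921724e-04
Xe_eq = 8.516520e+11 / 1.921724e-04 = 4.4317e+15 /cm^3

4.4317e+15


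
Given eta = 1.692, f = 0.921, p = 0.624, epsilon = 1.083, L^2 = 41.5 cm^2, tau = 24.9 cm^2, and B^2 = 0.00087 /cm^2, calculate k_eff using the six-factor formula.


k_inf = eta*f*p*eps = 1.692*0.921*0.624*1.083 = 1.053108
P_TNL = 1/(1 + L^2*B^2) = 1/(1 + 41.5*0.00087) = 0.9651531
P_FNL = exp(-B^2*tau) = exp(-0.00087*24.9) = 0.9785700
k_eff = k_inf * P_TNL * P_FNL = 1.053108 * 0.9651531 * 0.9785700
k_eff = 0.99463

0.99463


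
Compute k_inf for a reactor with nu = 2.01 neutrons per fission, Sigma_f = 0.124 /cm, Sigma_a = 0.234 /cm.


k_inf = nu * Sigma_f / Sigma_a
k_inf = 2.01 * 0.124 / 0.234
k_inf = 1.0651

1.0651


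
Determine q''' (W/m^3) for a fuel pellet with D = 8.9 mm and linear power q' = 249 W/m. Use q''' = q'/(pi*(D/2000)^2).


r = D / 2 / 1000 = 8.9 / 2 / 1000 = 0.00445 m
q''' = q' / (pi * r^2)
q''' = 249 / (pi * 0.00445^2)
q''' = 4.0025e+06 W/m^3

4.0025e+06


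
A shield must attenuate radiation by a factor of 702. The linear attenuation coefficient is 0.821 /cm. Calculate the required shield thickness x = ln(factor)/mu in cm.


x = ln(factor) / mu
x = ln(702) / 0.821
x = 7.9829 cm

7.9829


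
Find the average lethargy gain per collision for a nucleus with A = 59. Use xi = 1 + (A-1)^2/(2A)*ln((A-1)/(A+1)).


xi = 1 + (A-1)^2/(2A) * ln((A-1)/(A+1))
xi = 1 + (59-1)^2/(2*59) * ln((59-1)/(59 +1))
xi = 0.033518

0.033518


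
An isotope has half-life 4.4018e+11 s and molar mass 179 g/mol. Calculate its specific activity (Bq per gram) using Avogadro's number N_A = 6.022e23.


lambda = ln(2) / t_half = ln(2) / 4.4018e+11 = 1.574690e-12 /s
SA = lambda * N_A / M
SA = 1.574690e-12 * 6.022e23 / 179
SA = 5.2976e+09 Bq/g

5.2976e+09


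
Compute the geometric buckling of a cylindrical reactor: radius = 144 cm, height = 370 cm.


B^2 = (2.405/R)^2 + (pi/H)^2
B^2 = (2.405/144)^2 + (pi/370)^2
B^2 = 3.5103e-04 /cm^2

3.5103e-04


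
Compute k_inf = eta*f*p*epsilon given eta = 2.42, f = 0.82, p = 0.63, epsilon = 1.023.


k_inf = eta * f * p * epsilon
k_inf = 2.42 * 0.82 * 0.63 * 1.023
k_inf = 1.2789

1.2789


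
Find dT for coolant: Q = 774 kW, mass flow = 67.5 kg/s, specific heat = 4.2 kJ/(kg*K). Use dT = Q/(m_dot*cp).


dT = Q / (m_dot * cp)
dT = 774 / (67.5 * 4.2)
dT = 2.7302 C

2.7302


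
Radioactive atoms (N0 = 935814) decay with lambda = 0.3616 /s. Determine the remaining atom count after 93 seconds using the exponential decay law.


N = N0 * exp(-lambda * t)
N = 935814 * exp(-0.3616 * 93)
N = 2.3248e-09

2.3248e-09


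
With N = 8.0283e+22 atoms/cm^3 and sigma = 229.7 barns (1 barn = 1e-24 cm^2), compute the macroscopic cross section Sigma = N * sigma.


Sigma = N * sigma_barns * 1e-24
Sigma = 8.0283e+22 * 229.7 * 1e-24
Sigma = 18.441 /cm

18.441


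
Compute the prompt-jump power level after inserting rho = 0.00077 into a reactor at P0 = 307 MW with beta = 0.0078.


P1/P0 = beta / (beta - rho)
P1/P0 = 0.0078 / (0.0078 - 0.00077) = 1.109531
P1 = 307 * 1.109531 = 340.63 MW

340.63


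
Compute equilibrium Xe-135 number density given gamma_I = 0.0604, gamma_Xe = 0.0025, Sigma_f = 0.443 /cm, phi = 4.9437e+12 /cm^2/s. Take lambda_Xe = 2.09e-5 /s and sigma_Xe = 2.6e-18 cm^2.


Xe_eq = (gamma_I + gamma_Xe) * Sigma_f * phi / (lambda_Xe + sigma_Xe * phi)
Numerator = (0.0604 + 0.0025) * 0.443 * 4.9437e+12 = 1.377547e+11
Denominator = 2.09e-5 + 2.6e-18 * 4.9437e+12 = 3.375362e-05
Xe_eq = 1.377547e+11 / 3.375362e-05 = 4.0812e+15 /cm^3

4.0812e+15


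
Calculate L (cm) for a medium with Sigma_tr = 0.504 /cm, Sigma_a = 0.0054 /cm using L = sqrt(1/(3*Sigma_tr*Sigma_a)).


D = 1 / (3 * Sigma_tr) = 1 / (3 * 0.504) = 0.6613757 cm
L = sqrt(D / Sigma_a)
L = sqrt(0.6613757 / 0.0054)
L = 11.067 cm

11.067


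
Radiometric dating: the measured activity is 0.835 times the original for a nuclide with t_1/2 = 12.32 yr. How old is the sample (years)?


lambda = ln(2) / t_half = ln(2) / 12.32 = 0.05626195 /yr
t = -ln(A/A0) / lambda
t = -ln(0.835) / 0.05626195
t = 3.2051 yr

3.2051


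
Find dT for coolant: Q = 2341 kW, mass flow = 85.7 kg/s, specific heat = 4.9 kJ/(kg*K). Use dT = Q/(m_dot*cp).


dT = Q / (m_dot * cp)
dT = 2341 / (85.7 * 4.9)
dT = 5.5747 C

5.5747


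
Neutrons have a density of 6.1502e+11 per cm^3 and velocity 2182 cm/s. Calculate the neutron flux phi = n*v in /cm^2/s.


phi = n * v
phi = 6.1502e+11 * 2182
phi = 1.3420e+15 /cm^2/s

1.3420e+15


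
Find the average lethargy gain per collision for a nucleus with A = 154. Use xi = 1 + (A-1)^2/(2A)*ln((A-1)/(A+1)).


xi = 1 + (A-1)^2/(2A) * ln((A-1)/(A+1))
xi = 1 + (154-1)^2/(2*154) * ln((154-1)/(154 +1))
xi = 0.012931

0.012931


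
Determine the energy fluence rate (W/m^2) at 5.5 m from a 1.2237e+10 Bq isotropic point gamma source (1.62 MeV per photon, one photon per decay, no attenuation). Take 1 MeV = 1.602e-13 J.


psi = A * E * 1.602e-13 / (4*pi*r^2)
psi = 1.2237e+10 * 1.62 * 1.602e-13 / (4*pi*5.5^2)
psi = 8.3544e-06 W/m^2

8.3544e-06


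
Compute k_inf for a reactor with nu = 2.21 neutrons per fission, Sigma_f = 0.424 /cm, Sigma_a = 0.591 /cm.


k_inf = nu * Sigma_f / Sigma_a
k_inf = 2.21 * 0.424 / 0.591
k_inf = 1.5855

1.5855


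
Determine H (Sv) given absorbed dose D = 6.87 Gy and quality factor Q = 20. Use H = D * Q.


H = D * Q
H = 6.87 * 20
H = 137.40 Sv

137.40


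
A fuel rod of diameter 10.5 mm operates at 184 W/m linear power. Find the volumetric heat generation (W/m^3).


r = D / 2 / 1000 = 10.5 / 2 / 1000 = 0.00525 m
q''' = q' / (pi * r^2)
q''' = 184 / (pi * 0.00525^2)
q''' = 2.1250e+06 W/m^3

2.1250e+06


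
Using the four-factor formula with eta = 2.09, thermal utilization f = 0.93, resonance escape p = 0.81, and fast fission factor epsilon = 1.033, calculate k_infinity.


k_inf = eta * f * p * epsilon
k_inf = 2.09 * 0.93 * 0.81 * 1.033
k_inf = 1.6264

1.6264


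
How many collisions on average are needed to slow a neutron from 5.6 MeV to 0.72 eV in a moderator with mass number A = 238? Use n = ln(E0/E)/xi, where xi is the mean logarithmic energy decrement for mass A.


xi = 1 + (A-1)^2/(2A)*ln((A-1)/(A+1)) = 0.008379872 (for A = 238)
n = ln(E0/E) / xi
n = ln(5.6e6 / 0.72) / 0.008379872
n = ln(7.777778e+06) / 0.008379872 = 1893.4

1893.4


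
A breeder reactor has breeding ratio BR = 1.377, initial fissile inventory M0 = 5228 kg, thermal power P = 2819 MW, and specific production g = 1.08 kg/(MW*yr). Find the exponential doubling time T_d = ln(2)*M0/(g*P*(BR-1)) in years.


Breeding gain G = BR - 1 = 1.377 - 1 = 0.377
Fissile production rate = g * P * G = 1.08 * 2819 * 0.377 = 1147.78404 kg/yr
T_d = ln(2) * M0 / (g * P * G)
T_d = ln(2) * 5228 / 1147.78404 = 3.1572 yr

3.1572


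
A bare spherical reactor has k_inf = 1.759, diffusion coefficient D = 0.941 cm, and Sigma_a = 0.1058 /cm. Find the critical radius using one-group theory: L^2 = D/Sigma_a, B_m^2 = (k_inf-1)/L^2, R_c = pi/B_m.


L^2 = D / Sigma_a = 0.941 / 0.1058 = 8.894140 cm^2
B_m^2 = (k_inf - 1) / L^2 = (1.759 - 1) / 8.894140 = 0.08533709 /cm^2
For a bare sphere: B_g = pi/R, so R_c = pi / sqrt(B_m^2)
R_c = pi / sqrt(0.08533709) = 10.754 cm

10.754


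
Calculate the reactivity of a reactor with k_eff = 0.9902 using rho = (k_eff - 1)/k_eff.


rho = (k_eff - 1) / k_eff
rho = (0.9902 - 1) / 0.9902
rho = -0.0098970

-0.0098970


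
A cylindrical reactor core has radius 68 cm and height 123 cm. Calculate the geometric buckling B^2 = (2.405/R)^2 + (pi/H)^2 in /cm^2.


B^2 = (2.405/R)^2 + (pi/H)^2
B^2 = (2.405/68)^2 + (pi/123)^2
B^2 = 0.0019032 /cm^2

0.0019032


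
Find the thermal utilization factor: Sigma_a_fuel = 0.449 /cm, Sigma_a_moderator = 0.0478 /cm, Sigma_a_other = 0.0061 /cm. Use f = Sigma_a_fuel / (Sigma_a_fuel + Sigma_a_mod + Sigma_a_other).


f = Sigma_a_fuel / (Sigma_a_fuel + Sigma_a_mod + Sigma_a_other)
f = 0.449 / (0.449 + 0.0478 + 0.0061)
f = 0.89282

0.89282


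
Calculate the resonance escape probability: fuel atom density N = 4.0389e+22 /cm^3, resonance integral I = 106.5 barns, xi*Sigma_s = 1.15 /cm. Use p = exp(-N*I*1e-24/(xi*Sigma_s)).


p = exp(-N * I * 1e-24 / (xi*Sigma_s))
p = exp(-4.0389e+22 * 106.5 * 1e-24 / 1.15)
p = 0.023745

0.023745


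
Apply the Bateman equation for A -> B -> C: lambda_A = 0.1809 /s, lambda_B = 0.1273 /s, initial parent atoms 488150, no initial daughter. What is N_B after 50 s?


N_B(t) = lambda_A * N_A0 / (lambda_B - lambda_A) * [exp(-lambda_A*t) - exp(-lambda_B*t)]
exp(-0.1809*50) = 1.179795e-04; exp(-0.1273*50) = 0.001720741
N_B = 0.1809 * 488150 / (0.1273 - 0.1809) * (1.179795e-04 - 0.001720741)
N_B = 2640.6

2640.6


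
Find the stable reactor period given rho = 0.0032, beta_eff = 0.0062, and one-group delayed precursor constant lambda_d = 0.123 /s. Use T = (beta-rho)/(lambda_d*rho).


T = (beta - rho) / (lambda_d * rho)
T = (0.0062 - 0.0032) / (0.123 * 0.0032)
T = 7.6220 s

7.6220


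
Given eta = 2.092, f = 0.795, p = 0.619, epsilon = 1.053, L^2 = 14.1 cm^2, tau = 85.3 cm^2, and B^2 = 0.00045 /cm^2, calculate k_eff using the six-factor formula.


k_inf = eta*f*p*eps = 2.092*0.795*0.619*1.053 = 1.084046
P_TNL = 1/(1 + L^2*B^2) = 1/(1 + 14.1*0.00045) = 0.9936950
P_FNL = exp(-B^2*tau) = exp(-0.00045*85.3) = 0.9623424
k_eff = k_inf * P_TNL * P_FNL = 1.084046 * 0.9936950 * 0.9623424
k_eff = 1.0366

1.0366


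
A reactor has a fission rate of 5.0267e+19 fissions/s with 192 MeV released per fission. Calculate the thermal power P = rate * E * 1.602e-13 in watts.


P = fission_rate * E_MeV * 1.602e-13
P = 5.0267e+19 * 192 * 1.602e-13
P = 1.5461e+09 W

1.5461e+09


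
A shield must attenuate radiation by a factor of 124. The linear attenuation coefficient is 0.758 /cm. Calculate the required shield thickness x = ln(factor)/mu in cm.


x = ln(factor) / mu
x = ln(124) / 0.758
x = 6.3592 cm

6.3592


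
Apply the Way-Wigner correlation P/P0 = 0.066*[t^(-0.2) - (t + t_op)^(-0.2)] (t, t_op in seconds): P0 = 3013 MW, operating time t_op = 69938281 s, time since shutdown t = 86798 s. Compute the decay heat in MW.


P/P0 = 0.066 * [t^(-0.2) - (t + t_op)^(-0.2)]
P/P0 = 0.066 * [86798^(-0.2) - (86798 + 69938281)^(-0.2)]
P/P0 = 0.066 * [0.1028722 - 0.02697424] = 0.005009265
P = 3013 * 0.005009265 = 15.093 MW

15.093


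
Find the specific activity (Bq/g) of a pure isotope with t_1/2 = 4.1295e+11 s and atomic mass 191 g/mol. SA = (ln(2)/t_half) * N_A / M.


lambda = ln(2) / t_half = ln(2) / 4.1295e+11 = 1.678526e-12 /s
SA = lambda * N_A / M
SA = 1.678526e-12 * 6.022e23 / 191
SA = 5.2922e+09 Bq/g

5.2922e+09


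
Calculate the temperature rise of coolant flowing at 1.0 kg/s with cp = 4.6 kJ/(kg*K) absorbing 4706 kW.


dT = Q / (m_dot * cp)
dT = 4706 / (1.0 * 4.6)
dT = 1023.0 C

1023.0


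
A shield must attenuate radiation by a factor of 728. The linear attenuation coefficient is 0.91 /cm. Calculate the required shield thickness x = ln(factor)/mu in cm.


x = ln(factor) / mu
x = ln(728) / 0.91
x = 7.2421 cm

7.2421


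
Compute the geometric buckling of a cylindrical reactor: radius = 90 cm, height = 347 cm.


B^2 = (2.405/R)^2 + (pi/H)^2
B^2 = (2.405/90)^2 + (pi/347)^2
B^2 = 7.9604e-04 /cm^2

7.9604e-04


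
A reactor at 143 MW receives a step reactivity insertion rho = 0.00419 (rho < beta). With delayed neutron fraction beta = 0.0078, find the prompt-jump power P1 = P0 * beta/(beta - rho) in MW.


P1/P0 = beta / (beta - rho)
P1/P0 = 0.0078 / (0.0078 - 0.00419) = 2.160665
P1 = 143 * 2.160665 = 308.98 MW

308.98


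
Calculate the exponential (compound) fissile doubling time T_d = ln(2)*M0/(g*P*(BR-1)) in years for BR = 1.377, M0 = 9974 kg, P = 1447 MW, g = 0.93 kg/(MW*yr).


Breeding gain G = BR - 1 = 1.377 - 1 = 0.377
Fissile production rate = g * P * G = 0.93 * 1447 * 0.377 = 507.33267 kg/yr
T_d = ln(2) * M0 / (g * P * G)
T_d = ln(2) * 9974 / 507.33267 = 13.627 yr

13.627


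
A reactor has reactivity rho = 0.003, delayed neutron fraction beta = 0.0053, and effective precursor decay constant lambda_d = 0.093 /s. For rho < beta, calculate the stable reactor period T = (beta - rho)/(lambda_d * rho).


T = (beta - rho) / (lambda_d * rho)
T = (0.0053 - 0.003) / (0.093 * 0.003)
T = 8.2437 s

8.2437


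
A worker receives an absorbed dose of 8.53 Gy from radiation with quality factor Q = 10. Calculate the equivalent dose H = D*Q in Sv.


H = D * Q
H = 8.53 * 10
H = 85.300 Sv

85.300


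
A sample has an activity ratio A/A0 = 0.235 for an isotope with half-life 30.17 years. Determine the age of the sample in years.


lambda = ln(2) / t_half = ln(2) / 30.17 = 0.02297472 /yr
t = -ln(A/A0) / lambda
t = -ln(0.235) / 0.02297472
t = 63.033 yr

63.033


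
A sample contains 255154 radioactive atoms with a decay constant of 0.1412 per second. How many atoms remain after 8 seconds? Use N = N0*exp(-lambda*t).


N = N0 * exp(-lambda * t)
N = 255154 * exp(-0.1412 * 8)
N = 82456

82456


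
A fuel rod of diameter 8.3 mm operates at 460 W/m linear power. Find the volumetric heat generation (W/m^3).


r = D / 2 / 1000 = 8.3 / 2 / 1000 = 0.00415 m
q''' = q' / (pi * r^2)
q''' = 460 / (pi * 0.00415^2)
q''' = 8.5018e+06 W/m^3

8.5018e+06


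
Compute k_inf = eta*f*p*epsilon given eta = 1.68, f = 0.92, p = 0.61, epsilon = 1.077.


k_inf = eta * f * p * epsilon
k_inf = 1.68 * 0.92 * 0.61 * 1.077
k_inf = 1.0154

1.0154


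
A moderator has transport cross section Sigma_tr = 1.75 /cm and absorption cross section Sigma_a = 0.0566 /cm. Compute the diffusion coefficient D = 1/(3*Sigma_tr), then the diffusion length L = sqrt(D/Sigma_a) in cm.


D = 1 / (3 * Sigma_tr) = 1 / (3 * 1.75) = 0.1904762 cm
L = sqrt(D / Sigma_a)
L = sqrt(0.1904762 / 0.0566)
L = 1.8345 cm

1.8345


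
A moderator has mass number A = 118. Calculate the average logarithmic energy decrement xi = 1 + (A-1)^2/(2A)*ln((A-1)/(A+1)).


xi = 1 + (A-1)^2/(2A) * ln((A-1)/(A+1))
xi = 1 + (118-1)^2/(2*118) * ln((118-1)/(118 +1))
xi = 0.016854

0.016854


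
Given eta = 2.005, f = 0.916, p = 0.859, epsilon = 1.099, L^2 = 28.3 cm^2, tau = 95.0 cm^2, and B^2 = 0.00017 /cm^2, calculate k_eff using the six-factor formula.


k_inf = eta*f*p*eps = 2.005*0.916*0.859*1.099 = 1.733807
P_TNL = 1/(1 + L^2*B^2) = 1/(1 + 28.3*0.00017) = 0.9952120
P_FNL = exp(-B^2*tau) = exp(-0.00017*95.0) = 0.9839797
k_eff = k_inf * P_TNL * P_FNL = 1.733807 * 0.9952120 * 0.9839797
k_eff = 1.6979

1.6979


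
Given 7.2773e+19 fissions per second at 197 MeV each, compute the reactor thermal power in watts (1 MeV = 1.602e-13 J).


P = fission_rate * E_MeV * 1.602e-13
P = 7.2773e+19 * 197 * 1.602e-13
P = 2.2967e+09 W

2.2967e+09


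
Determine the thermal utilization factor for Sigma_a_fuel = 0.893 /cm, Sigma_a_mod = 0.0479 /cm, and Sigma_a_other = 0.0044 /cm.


f = Sigma_a_fuel / (Sigma_a_fuel + Sigma_a_mod + Sigma_a_other)
f = 0.893 / (0.893 + 0.0479 + 0.0044)
f = 0.94467

0.94467


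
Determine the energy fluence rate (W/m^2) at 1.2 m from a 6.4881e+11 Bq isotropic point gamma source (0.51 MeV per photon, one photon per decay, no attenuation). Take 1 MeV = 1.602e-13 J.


psi = A * E * 1.602e-13 / (4*pi*r^2)
psi = 6.4881e+11 * 0.51 * 1.602e-13 / (4*pi*1.2^2)
psi = 0.0029294 W/m^2

0.0029294


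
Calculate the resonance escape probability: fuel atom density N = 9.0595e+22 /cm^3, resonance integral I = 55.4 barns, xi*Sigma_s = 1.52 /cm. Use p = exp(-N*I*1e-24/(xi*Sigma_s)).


p = exp(-N * I * 1e-24 / (xi*Sigma_s))
p = exp(-9.0595e+22 * 55.4 * 1e-24 / 1.52)
p = 0.036811

0.036811


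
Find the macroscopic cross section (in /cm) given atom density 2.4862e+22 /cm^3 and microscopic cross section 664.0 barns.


Sigma = N * sigma_barns * 1e-24
Sigma = 2.4862e+22 * 664.0 * 1e-24
Sigma = 16.508 /cm

16.508


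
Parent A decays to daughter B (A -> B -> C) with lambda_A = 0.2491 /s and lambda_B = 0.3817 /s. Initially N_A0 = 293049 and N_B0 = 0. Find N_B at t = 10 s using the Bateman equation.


N_B(t) = lambda_A * N_A0 / (lambda_B - lambda_A) * [exp(-lambda_A*t) - exp(-lambda_B*t)]
exp(-0.2491*10) = 0.08282710; exp(-0.3817*10) = 0.02199368
N_B = 0.2491 * 293049 / (0.3817 - 0.2491) * (0.08282710 - 0.02199368)
N_B = 33490

33490


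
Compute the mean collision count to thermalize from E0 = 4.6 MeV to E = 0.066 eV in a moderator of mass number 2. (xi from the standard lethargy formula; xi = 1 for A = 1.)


xi = 1 + (A-1)^2/(2A)*ln((A-1)/(A+1)) = 0.7253469 (for A = 2)
n = ln(E0/E) / xi
n = ln(4.6e6 / 0.066) / 0.7253469
n = ln(6.969697e+07) / 0.7253469 = 24.898

24.898


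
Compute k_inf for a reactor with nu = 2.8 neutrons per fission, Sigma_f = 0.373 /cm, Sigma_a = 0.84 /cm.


k_inf = nu * Sigma_f / Sigma_a
k_inf = 2.8 * 0.373 / 0.84
k_inf = 1.2433

1.2433


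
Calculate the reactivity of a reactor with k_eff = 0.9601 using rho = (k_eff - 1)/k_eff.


rho = (k_eff - 1) / k_eff
rho = (0.9601 - 1) / 0.9601
rho = -0.041558

-0.041558


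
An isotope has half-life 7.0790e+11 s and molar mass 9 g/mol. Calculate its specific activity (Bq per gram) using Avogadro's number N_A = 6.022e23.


lambda = ln(2) / t_half = ln(2) / 7.0790e+11 = 9.791597e-13 /s
SA = lambda * N_A / M
SA = 9.791597e-13 * 6.022e23 / 9
SA = 6.5517e+10 Bq/g

6.5517e+10


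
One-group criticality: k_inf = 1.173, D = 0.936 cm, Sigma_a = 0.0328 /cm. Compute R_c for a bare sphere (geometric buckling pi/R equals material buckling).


L^2 = D / Sigma_a = 0.936 / 0.0328 = 28.53659 cm^2
B_m^2 = (k_inf - 1) / L^2 = (1.173 - 1) / 28.53659 = 0.006062392 /cm^2
For a bare sphere: B_g = pi/R, so R_c = pi / sqrt(B_m^2)
R_c = pi / sqrt(0.006062392) = 40.349 cm

40.349


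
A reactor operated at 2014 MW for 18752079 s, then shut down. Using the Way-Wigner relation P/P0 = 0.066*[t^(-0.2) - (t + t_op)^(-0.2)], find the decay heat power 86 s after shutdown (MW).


P/P0 = 0.066 * [t^(-0.2) - (t + t_op)^(-0.2)]
P/P0 = 0.066 * [86^(-0.2) - (86 + 18752079)^(-0.2)]
P/P0 = 0.066 * [0.4102989 - 0.03510668] = 0.02476269
P = 2014 * 0.02476269 = 49.872 MW

49.872


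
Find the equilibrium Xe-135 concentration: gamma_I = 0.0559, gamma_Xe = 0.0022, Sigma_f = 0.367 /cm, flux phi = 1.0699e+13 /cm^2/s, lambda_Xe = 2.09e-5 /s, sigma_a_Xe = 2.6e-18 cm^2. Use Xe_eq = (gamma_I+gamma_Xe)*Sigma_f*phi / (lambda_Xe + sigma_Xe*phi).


Xe_eq = (gamma_I + gamma_Xe) * Sigma_f * phi / (lambda_Xe + sigma_Xe * phi)
Numerator = (0.0559 + 0.0022) * 0.367 * 1.0699e+13 = 2.281316e+11
Denominator = 2.09e-5 + 2.6e-18 * 1.0699e+13 = 4.871740e-05
Xe_eq = 2.281316e+11 / 4.871740e-05 = 4.6828e+15 /cm^3

4.6828e+15


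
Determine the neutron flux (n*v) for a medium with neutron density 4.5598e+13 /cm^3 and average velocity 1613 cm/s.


phi = n * v
phi = 4.5598e+13 * 1613
phi = 7.3550e+16 /cm^2/s

7.3550e+16


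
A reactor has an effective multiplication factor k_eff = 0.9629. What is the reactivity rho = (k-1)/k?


rho = (k_eff - 1) / k_eff
rho = (0.9629 - 1) / 0.9629
rho = -0.038529

-0.038529


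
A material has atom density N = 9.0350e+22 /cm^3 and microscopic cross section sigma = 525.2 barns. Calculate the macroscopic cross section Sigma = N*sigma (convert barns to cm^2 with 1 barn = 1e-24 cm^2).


Sigma = N * sigma_barns * 1e-24
Sigma = 9.0350e+22 * 525.2 * 1e-24
Sigma = 47.452 /cm

47.452


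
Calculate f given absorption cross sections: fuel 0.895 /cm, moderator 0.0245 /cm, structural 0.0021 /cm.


f = Sigma_a_fuel / (Sigma_a_fuel + Sigma_a_mod + Sigma_a_other)
f = 0.895 / (0.895 + 0.0245 + 0.0021)
f = 0.97114

0.97114


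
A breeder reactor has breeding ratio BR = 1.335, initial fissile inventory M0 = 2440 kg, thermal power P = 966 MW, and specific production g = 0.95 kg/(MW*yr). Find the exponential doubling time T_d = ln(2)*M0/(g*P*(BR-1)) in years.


Breeding gain G = BR - 1 = 1.335 - 1 = 0.335
Fissile production rate = g * P * G = 0.95 * 966 * 0.335 = 307.4295 kg/yr
T_d = ln(2) * M0 / (g * P * G)
T_d = ln(2) * 2440 / 307.4295 = 5.5014 yr

5.5014


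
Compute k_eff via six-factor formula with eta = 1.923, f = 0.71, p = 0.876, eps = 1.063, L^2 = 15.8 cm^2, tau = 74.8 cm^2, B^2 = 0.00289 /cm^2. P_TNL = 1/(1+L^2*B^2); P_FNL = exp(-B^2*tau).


k_inf = eta*f*p*eps = 1.923*0.71*0.876*1.063 = 1.271379
P_TNL = 1/(1 + L^2*B^2) = 1/(1 + 15.8*0.00289) = 0.9563320
P_FNL = exp(-B^2*tau) = exp(-0.00289*74.8) = 0.8055967
k_eff = k_inf * P_TNL * P_FNL = 1.271379 * 0.9563320 * 0.8055967
k_eff = 0.97949

0.97949


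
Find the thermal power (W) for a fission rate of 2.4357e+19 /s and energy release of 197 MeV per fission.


P = fission_rate * E_MeV * 1.602e-13
P = 2.4357e+19 * 197 * 1.602e-13
P = 7.6869e+08 W

7.6869e+08


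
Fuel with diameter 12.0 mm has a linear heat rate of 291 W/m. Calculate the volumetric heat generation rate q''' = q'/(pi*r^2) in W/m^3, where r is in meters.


r = D / 2 / 1000 = 12.0 / 2 / 1000 = 0.006 m
q''' = q' / (pi * r^2)
q''' = 291 / (pi * 0.006^2)
q''' = 2.5730e+06 W/m^3

2.5730e+06


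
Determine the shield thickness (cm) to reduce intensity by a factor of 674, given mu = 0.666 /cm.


x = ln(factor) / mu
x = ln(674) / 0.666
x = 9.7796 cm

9.7796


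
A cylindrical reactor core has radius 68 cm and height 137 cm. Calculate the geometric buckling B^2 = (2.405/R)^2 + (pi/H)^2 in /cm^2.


B^2 = (2.405/R)^2 + (pi/H)^2
B^2 = (2.405/68)^2 + (pi/137)^2
B^2 = 0.0017767 /cm^2

0.0017767


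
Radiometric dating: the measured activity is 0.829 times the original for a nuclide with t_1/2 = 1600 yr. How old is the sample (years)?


lambda = ln(2) / t_half = ln(2) / 1600 = 4.332170e-04 /yr
t = -ln(A/A0) / lambda
t = -ln(0.829) / 4.332170e-04
t = 432.89 yr

432.89


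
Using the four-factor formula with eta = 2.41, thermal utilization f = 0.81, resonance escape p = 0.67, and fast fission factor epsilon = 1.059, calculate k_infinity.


k_inf = eta * f * p * epsilon
k_inf = 2.41 * 0.81 * 0.67 * 1.059
k_inf = 1.3851

1.3851


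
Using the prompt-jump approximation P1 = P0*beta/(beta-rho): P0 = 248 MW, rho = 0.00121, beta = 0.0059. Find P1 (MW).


P1/P0 = beta / (beta - rho)
P1/P0 = 0.0059 / (0.0059 - 0.00121) = 1.257996
P1 = 248 * 1.257996 = 311.98 MW

311.98


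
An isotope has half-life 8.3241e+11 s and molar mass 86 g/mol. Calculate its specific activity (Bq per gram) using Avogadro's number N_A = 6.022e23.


lambda = ln(2) / t_half = ln(2) / 8.3241e+11 = 8.326992e-13 /s
SA = lambda * N_A / M
SA = 8.326992e-13 * 6.022e23 / 86
SA = 5.8308e+09 Bq/g

5.8308e+09


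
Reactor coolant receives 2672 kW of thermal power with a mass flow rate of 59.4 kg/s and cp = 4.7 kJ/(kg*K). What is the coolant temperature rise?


dT = Q / (m_dot * cp)
dT = 2672 / (59.4 * 4.7)
dT = 9.5709 C

9.5709


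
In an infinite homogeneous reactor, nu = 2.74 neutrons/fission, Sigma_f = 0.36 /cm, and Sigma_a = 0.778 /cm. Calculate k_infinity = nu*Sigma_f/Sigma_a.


k_inf = nu * Sigma_f / Sigma_a
k_inf = 2.74 * 0.36 / 0.778
k_inf = 1.2679

1.2679


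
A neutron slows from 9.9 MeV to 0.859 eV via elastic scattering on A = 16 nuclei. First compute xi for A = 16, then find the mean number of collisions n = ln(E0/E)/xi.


xi = 1 + (A-1)^2/(2A)*ln((A-1)/(A+1)) = 0.1199467 (for A = 16)
n = ln(E0/E) / xi
n = ln(9.9e6 / 0.859) / 0.1199467
n = ln(1.152503e+07) / 0.1199467 = 135.56

135.56


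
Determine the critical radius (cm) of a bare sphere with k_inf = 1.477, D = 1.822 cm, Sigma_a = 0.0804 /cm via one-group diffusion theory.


L^2 = D / Sigma_a = 1.822 / 0.0804 = 22.66169 cm^2
B_m^2 = (k_inf - 1) / L^2 = (1.477 - 1) / 22.66169 = 0.02104874 /cm^2
For a bare sphere: B_g = pi/R, so R_c = pi / sqrt(B_m^2)
R_c = pi / sqrt(0.02104874) = 21.654 cm

21.654


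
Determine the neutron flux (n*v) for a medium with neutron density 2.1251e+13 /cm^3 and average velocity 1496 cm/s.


phi = n * v
phi = 2.1251e+13 * 1496
phi = 3.1791e+16 /cm^2/s

3.1791e+16


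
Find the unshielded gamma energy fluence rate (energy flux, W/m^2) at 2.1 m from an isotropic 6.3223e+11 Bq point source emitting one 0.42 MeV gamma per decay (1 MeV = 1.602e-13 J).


psi = A * E * 1.602e-13 / (4*pi*r^2)
psi = 6.3223e+11 * 0.42 * 1.602e-13 / (4*pi*2.1^2)
psi = 7.6761e-04 W/m^2

7.6761e-04


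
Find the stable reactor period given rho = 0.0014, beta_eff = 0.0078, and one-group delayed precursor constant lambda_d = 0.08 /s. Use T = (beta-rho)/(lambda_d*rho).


T = (beta - rho) / (lambda_d * rho)
T = (0.0078 - 0.0014) / (0.08 * 0.0014)
T = 57.143 s

57.143


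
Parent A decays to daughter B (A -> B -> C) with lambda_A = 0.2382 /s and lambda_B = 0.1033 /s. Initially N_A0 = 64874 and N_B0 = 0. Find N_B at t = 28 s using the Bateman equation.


N_B(t) = lambda_A * N_A0 / (lambda_B - lambda_A) * [exp(-lambda_A*t) - exp(-lambda_B*t)]
exp(-0.2382*28) = 0.001268906; exp(-0.1033*28) = 0.05544299
N_B = 0.2382 * 64874 / (0.1033 - 0.2382) * (0.001268906 - 0.05544299)
N_B = 6205.7

6205.7


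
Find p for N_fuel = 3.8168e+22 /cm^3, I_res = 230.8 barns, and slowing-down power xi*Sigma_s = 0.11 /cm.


p = exp(-N * I * 1e-24 / (xi*Sigma_s))
p = exp(-3.8168e+22 * 230.8 * 1e-24 / 0.11)
p = 1.6604e-35

1.6604e-35


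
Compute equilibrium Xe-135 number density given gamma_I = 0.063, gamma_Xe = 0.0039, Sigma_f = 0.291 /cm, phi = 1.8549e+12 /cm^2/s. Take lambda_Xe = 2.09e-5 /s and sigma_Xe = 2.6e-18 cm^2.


Xe_eq = (gamma_I + gamma_Xe) * Sigma_f * phi / (lambda_Xe + sigma_Xe * phi)
Numerator = (0.063 + 0.0039) * 0.291 * 1.8549e+12 = 3.611101e+10
Denominator = 2.09e-5 + 2.6e-18 * 1.8549e+12 = 2.572274e-05
Xe_eq = 3.611101e+10 / 2.572274e-05 = 1.4039e+15 /cm^3

1.4039e+15


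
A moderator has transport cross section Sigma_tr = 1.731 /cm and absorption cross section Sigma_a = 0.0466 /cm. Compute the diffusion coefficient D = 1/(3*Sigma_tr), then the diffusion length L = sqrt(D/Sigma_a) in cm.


D = 1 / (3 * Sigma_tr) = 1 / (3 * 1.731) = 0.1925669 cm
L = sqrt(D / Sigma_a)
L = sqrt(0.1925669 / 0.0466)
L = 2.0328 cm

2.0328


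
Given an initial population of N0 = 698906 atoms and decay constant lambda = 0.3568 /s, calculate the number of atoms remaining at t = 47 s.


N = N0 * exp(-lambda * t)
N = 698906 * exp(-0.3568 * 47)
N = 0.036431

0.036431


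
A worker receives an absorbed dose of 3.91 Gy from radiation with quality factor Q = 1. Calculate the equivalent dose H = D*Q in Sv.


H = D * Q
H = 3.91 * 1
H = 3.9100 Sv

3.9100


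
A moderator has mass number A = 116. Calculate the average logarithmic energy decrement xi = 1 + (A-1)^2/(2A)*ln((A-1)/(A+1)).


xi = 1 + (A-1)^2/(2A) * ln((A-1)/(A+1))
xi = 1 + (116-1)^2/(2*116) * ln((116-1)/(116 +1))
xi = 0.017143

0.017143


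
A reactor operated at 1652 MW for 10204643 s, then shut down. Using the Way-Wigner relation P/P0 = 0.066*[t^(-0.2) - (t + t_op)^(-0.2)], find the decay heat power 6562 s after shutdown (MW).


P/P0 = 0.066 * [t^(-0.2) - (t + t_op)^(-0.2)]
P/P0 = 0.066 * [6562^(-0.2) - (6562 + 10204643)^(-0.2)]
P/P0 = 0.066 * [0.1724220 - 0.03964465] = 0.008763305
P = 1652 * 0.008763305 = 14.477 MW

14.477


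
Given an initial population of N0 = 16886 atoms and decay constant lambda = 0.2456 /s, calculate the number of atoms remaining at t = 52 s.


N = N0 * exp(-lambda * t)
N = 16886 * exp(-0.2456 * 52)
N = 0.047981

0.047981


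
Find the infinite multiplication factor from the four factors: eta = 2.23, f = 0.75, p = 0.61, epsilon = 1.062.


k_inf = eta * f * p * epsilon
k_inf = 2.23 * 0.75 * 0.61 * 1.062
k_inf = 1.0835

1.0835


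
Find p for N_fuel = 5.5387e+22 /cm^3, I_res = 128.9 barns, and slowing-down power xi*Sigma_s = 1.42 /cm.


p = exp(-N * I * 1e-24 / (xi*Sigma_s))
p = exp(-5.5387e+22 * 128.9 * 1e-24 / 1.42)
p = 0.0065536

0.0065536


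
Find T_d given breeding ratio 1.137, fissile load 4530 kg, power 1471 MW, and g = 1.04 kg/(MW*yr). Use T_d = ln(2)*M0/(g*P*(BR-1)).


Breeding gain G = BR - 1 = 1.137 - 1 = 0.137
Fissile production rate = g * P * G = 1.04 * 1471 * 0.137 = 209.58808 kg/yr
T_d = ln(2) * M0 / (g * P * G)
T_d = ln(2) * 4530 / 209.58808 = 14.982 yr

14.982


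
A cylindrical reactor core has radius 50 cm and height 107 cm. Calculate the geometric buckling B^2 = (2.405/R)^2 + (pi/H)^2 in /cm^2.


B^2 = (2.405/R)^2 + (pi/H)^2
B^2 = (2.405/50)^2 + (pi/107)^2
B^2 = 0.0031757 /cm^2

0.0031757


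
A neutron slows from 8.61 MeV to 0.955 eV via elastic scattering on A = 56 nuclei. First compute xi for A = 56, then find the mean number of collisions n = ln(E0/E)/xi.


xi = 1 + (A-1)^2/(2A)*ln((A-1)/(A+1)) = 0.03529286 (for A = 56)
n = ln(E0/E) / xi
n = ln(8.61e6 / 0.955) / 0.03529286
n = ln(9.015707e+06) / 0.03529286 = 453.76

453.76


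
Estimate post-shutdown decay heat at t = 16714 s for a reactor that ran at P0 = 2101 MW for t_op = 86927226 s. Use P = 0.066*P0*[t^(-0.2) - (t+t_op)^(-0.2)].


P/P0 = 0.066 * [t^(-0.2) - (t + t_op)^(-0.2)]
P/P0 = 0.066 * [16714^(-0.2) - (16714 + 86927226)^(-0.2)]
P/P0 = 0.066 * [0.1430158 - 0.02583165] = 0.007734154
P = 2101 * 0.007734154 = 16.249 MW

16.249


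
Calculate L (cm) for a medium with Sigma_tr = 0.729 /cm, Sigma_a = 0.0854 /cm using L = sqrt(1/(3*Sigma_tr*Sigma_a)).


D = 1 / (3 * Sigma_tr) = 1 / (3 * 0.729) = 0.4572474 cm
L = sqrt(D / Sigma_a)
L = sqrt(0.4572474 / 0.0854)
L = 2.3139 cm

2.3139


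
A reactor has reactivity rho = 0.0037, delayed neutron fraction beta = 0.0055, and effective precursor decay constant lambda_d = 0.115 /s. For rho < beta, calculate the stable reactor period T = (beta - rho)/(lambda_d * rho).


T = (beta - rho) / (lambda_d * rho)
T = (0.0055 - 0.0037) / (0.115 * 0.0037)
T = 4.2303 s

4.2303


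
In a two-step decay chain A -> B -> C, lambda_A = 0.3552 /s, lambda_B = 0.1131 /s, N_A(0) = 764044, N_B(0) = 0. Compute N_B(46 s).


N_B(t) = lambda_A * N_A0 / (lambda_B - lambda_A) * [exp(-lambda_A*t) - exp(-lambda_B*t)]
exp(-0.3552*46) = 8.016330e-08; exp(-0.1131*46) = 0.005502240
N_B = 0.3552 * 764044 / (0.1131 - 0.3552) * (8.016330e-08 - 0.005502240)
N_B = 6167.8

6167.8


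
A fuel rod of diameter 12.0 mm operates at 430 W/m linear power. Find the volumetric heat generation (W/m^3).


r = D / 2 / 1000 = 12.0 / 2 / 1000 = 0.006 m
q''' = q' / (pi * r^2)
q''' = 430 / (pi * 0.006^2)
q''' = 3.8020e+06 W/m^3

3.8020e+06


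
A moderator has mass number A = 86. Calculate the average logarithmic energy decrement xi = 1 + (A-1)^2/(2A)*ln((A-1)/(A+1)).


xi = 1 + (A-1)^2/(2A) * ln((A-1)/(A+1))
xi = 1 + (86-1)^2/(2*86) * ln((86-1)/(86 +1))
xi = 0.023077

0.023077


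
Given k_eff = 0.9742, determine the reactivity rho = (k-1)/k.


rho = (k_eff - 1) / k_eff
rho = (0.9742 - 1) / 0.9742
rho = -0.026483

-0.026483


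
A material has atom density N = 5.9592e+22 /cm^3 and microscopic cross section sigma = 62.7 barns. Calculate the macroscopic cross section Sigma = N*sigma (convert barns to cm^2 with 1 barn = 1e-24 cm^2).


Sigma = N * sigma_barns * 1e-24
Sigma = 5.9592e+22 * 62.7 * 1e-24
Sigma = 3.7364 /cm

3.7364


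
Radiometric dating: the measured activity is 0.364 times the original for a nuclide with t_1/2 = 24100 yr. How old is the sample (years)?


lambda = ln(2) / t_half = ln(2) / 24100 = 2.876129e-05 /yr
t = -ln(A/A0) / lambda
t = -ln(0.364) / 2.876129e-05
t = 35138 yr

35138


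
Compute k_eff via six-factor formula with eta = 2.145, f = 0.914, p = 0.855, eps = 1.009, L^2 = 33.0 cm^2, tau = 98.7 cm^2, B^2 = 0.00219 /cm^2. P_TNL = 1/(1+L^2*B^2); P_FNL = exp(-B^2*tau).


k_inf = eta*f*p*eps = 2.145*0.914*0.855*1.009 = 1.691339
P_TNL = 1/(1 + L^2*B^2) = 1/(1 + 33.0*0.00219) = 0.9326009
P_FNL = exp(-B^2*tau) = exp(-0.00219*98.7) = 0.8056120
k_eff = k_inf * P_TNL * P_FNL = 1.691339 * 0.9326009 * 0.8056120
k_eff = 1.2707

1.2707


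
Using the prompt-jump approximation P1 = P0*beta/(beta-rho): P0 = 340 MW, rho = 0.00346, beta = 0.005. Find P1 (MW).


P1/P0 = beta / (beta - rho)
P1/P0 = 0.005 / (0.005 - 0.00346) = 3.246753
P1 = 340 * 3.246753 = 1103.9 MW

1103.9


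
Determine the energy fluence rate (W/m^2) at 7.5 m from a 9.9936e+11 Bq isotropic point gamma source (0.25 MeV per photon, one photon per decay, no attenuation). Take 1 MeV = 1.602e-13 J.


psi = A * E * 1.602e-13 / (4*pi*r^2)
psi = 9.9936e+11 * 0.25 * 1.602e-13 / (4*pi*7.5^2)
psi = 5.6623e-05 W/m^2

5.6623e-05
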